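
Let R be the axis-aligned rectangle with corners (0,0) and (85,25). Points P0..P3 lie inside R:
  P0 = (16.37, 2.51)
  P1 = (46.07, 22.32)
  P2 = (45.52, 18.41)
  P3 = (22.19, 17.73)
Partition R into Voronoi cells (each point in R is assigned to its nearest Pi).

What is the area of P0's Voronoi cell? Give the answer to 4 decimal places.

Area of P0's cell: 380.1158

1. box [0,85]×[0,25]: [(0, 0) (85, 0) (85, 25) (0, 25)]
2. ⊥bis P0·P1 via (31.22,12.415): [(0, 0) (39.5008, 0) (22.8258, 25) (0, 25)]  |A|=779.0826
3. ⊥bis P0·P2 via (30.945,10.46): [(0, 0) (36.6505, 0) (23.8592, 23.4506) (22.8258, 25) (0, 25)]  |A|=745.6609
4. ⊥bis P0·P3 via (19.28,10.12): [(0, 17.4925) (0, 0) (36.6505, 0) (34.2536, 4.3942)]  |A|=380.1158
5. canonical 4-gon: [(0, 17.4925) (0, 0) (36.6505, 0) (34.2536, 4.3942)]
6. shoelace: 380.1158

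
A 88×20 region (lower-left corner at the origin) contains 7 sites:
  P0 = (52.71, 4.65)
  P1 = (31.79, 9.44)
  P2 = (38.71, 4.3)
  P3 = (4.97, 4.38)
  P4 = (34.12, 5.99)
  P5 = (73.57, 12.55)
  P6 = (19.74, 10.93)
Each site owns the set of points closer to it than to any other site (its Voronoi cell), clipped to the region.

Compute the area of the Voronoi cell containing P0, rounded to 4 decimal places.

Area of P0's cell: 340.7585

1. box [0,88]×[0,20]: [(0, 0) (88, 0) (88, 20) (0, 20)]
2. ⊥bis P0·P1 via (42.25,7.045): [(40.6369, 0) (88, 0) (88, 20) (45.2163, 20)]  |A|=901.468
3. ⊥bis P0·P2 via (45.71,4.475): [(45.8219, 0) (88, 0) (88, 20) (45.3219, 20)]  |A|=848.5625
4. ⊥bis P0·P3 via (28.84,4.515): [(45.8219, 0) (88, 0) (88, 20) (45.3219, 20)]  |A|=848.5625
5. ⊥bis P0·P4 via (43.415,5.32): [(45.8219, 0) (88, 0) (88, 20) (45.3219, 20)]  |A|=848.5625
6. ⊥bis P0·P5 via (63.14,8.6): [(45.8219, 0) (66.397, 0) (58.8226, 20) (45.3219, 20)]  |A|=340.7585
7. ⊥bis P0·P6 via (36.225,7.79): [(45.8219, 0) (66.397, 0) (58.8226, 20) (45.3219, 20)]  |A|=340.7585
8. canonical 4-gon: [(45.8219, 0) (66.397, 0) (58.8226, 20) (45.3219, 20)]
9. shoelace: 340.7585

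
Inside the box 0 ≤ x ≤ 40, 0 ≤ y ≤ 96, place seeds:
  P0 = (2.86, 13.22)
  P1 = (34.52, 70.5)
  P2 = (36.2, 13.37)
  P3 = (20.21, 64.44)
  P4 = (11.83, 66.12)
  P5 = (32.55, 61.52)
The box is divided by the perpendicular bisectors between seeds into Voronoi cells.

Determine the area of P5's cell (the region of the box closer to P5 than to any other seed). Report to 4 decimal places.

1. box [0,40]×[0,96]: [(0, 0) (40, 0) (40, 96) (0, 96)]
2. ⊥bis P5·P0 via (17.705,37.37): [(0, 48.2533) (40, 23.6653) (40, 96) (0, 96)]  |A|=2401.6294
3. ⊥bis P5·P1 via (33.535,66.01): [(0, 73.3668) (0, 48.2533) (40, 23.6653) (40, 64.5917)]  |A|=1320.7998
4. ⊥bis P5·P2 via (34.375,37.445): [(0, 73.3668) (0, 48.2533) (19.4264, 36.3118) (40, 37.8714) (40, 64.5917)]  |A|=1174.6645
5. ⊥bis P5·P3 via (26.38,62.98): [(27.4147, 67.3527) (20.0813, 36.3615) (40, 37.8714) (40, 64.5917)]  |A|=471.2575
6. ⊥bis P5·P4 via (22.19,63.82): [(27.4147, 67.3527) (20.0813, 36.3615) (40, 37.8714) (40, 64.5917)]  |A|=471.2575
7. canonical 4-gon: [(27.4147, 67.3527) (20.0813, 36.3615) (40, 37.8714) (40, 64.5917)]
8. shoelace: 471.2575

Area of P5's cell: 471.2575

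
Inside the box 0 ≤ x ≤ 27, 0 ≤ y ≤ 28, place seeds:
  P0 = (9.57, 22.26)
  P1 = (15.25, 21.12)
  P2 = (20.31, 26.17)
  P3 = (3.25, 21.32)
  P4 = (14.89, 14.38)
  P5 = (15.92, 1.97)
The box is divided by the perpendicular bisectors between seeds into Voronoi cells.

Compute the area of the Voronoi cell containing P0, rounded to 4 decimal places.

1. box [0,27]×[0,28]: [(0, 0) (27, 0) (27, 28) (0, 28)]
2. ⊥bis P0·P1 via (12.41,21.69): [(0, 0) (8.0567, 0) (13.6764, 28) (0, 28)]  |A|=304.2644
3. ⊥bis P0·P2 via (14.94,24.215): [(0, 0) (8.0567, 0) (13.6358, 27.7974) (13.562, 28) (0, 28)]  |A|=304.2528
4. ⊥bis P0·P3 via (6.41,21.79): [(8.9724, 4.5622) (13.6358, 27.7974) (13.562, 28) (5.4864, 28)]  |A|=95.9674
5. ⊥bis P0·P4 via (12.23,18.32): [(7.4101, 15.066) (11.6558, 17.9324) (13.6358, 27.7974) (13.562, 28) (5.4864, 28)]  |A|=71.4302
6. ⊥bis P0·P5 via (12.745,12.115): [(7.4101, 15.066) (11.6558, 17.9324) (13.6358, 27.7974) (13.562, 28) (5.4864, 28)]  |A|=71.4302
7. canonical 5-gon: [(7.4101, 15.066) (11.6558, 17.9324) (13.6358, 27.7974) (13.562, 28) (5.4864, 28)]
8. shoelace: 71.4302

Area of P0's cell: 71.4302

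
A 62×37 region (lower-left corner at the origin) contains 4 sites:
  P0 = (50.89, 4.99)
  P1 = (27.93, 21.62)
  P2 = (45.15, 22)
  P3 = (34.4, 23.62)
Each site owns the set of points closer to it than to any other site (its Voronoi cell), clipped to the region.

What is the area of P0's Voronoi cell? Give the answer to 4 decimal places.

1. box [0,62]×[0,37]: [(0, 0) (62, 0) (62, 37) (0, 37)]
2. ⊥bis P0·P1 via (39.41,13.305): [(29.7731, 0) (62, 0) (62, 37) (56.5724, 37)]  |A|=696.6081
3. ⊥bis P0·P2 via (48.02,13.495): [(36.807, 9.7112) (29.7731, 0) (62, 0) (62, 18.2125)]  |A|=385.8947
4. ⊥bis P0·P3 via (42.645,14.305): [(37.8543, 10.0646) (35.6494, 8.113) (29.7731, 0) (62, 0) (62, 18.2125)]  |A|=385.2624
5. canonical 5-gon: [(37.8543, 10.0646) (35.6494, 8.113) (29.7731, 0) (62, 0) (62, 18.2125)]
6. shoelace: 385.2624

Area of P0's cell: 385.2624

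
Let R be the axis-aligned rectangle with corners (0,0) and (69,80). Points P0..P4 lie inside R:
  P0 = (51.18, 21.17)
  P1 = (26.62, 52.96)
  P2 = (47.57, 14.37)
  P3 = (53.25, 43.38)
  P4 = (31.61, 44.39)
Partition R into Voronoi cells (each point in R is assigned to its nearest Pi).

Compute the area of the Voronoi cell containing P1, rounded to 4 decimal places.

Area of P1's cell: 1635.3685

1. box [0,69]×[0,80]: [(0, 0) (69, 0) (69, 80) (0, 80)]
2. ⊥bis P1·P0 via (38.9,37.065): [(0, 7.012) (69, 60.3194) (69, 80) (0, 80)]  |A|=3197.0672
3. ⊥bis P1·P2 via (37.095,33.665): [(0, 13.5266) (28.3634, 28.9247) (69, 60.3194) (69, 80) (0, 80)]  |A|=3104.6794
4. ⊥bis P1·P3 via (39.935,48.17): [(0, 13.5266) (28.3634, 28.9247) (34.8007, 33.898) (51.3857, 80) (0, 80)]  |A|=2362.1201
5. ⊥bis P1·P4 via (29.115,48.675): [(0, 31.7224) (43.0318, 56.7782) (51.3857, 80) (0, 80)]  |A|=1635.3685
6. canonical 4-gon: [(0, 31.7224) (43.0318, 56.7782) (51.3857, 80) (0, 80)]
7. shoelace: 1635.3685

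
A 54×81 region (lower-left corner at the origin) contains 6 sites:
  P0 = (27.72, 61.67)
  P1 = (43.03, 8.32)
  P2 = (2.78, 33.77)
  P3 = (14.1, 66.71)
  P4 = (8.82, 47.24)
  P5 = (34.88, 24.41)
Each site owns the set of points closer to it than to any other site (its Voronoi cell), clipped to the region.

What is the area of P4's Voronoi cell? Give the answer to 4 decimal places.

1. box [0,54]×[0,81]: [(0, 0) (54, 0) (54, 81) (0, 81)]
2. ⊥bis P4·P0 via (18.27,54.455): [(0, 78.3845) (0, 0) (54, 0) (54, 7.6569)]  |A|=2323.1176
3. ⊥bis P4·P1 via (25.925,27.78): [(33.5315, 34.466) (0, 78.3845) (0, 4.9924)]  |A|=1230.4734
4. ⊥bis P4·P2 via (5.8,40.505): [(28.7131, 30.2307) (33.5315, 34.466) (0, 78.3845) (0, 43.1057)]  |A|=683.2972
5. ⊥bis P4·P3 via (11.46,56.975): [(28.7131, 30.2307) (33.5315, 34.466) (17.6218, 55.304) (0, 60.0828) (0, 43.1057)]  |A|=522.0426
6. ⊥bis P4·P5 via (21.85,35.825): [(20.2669, 34.018) (27.5373, 42.3169) (17.6218, 55.304) (0, 60.0828) (0, 43.1057)]  |A|=441.6199
7. canonical 5-gon: [(20.2669, 34.018) (27.5373, 42.3169) (17.6218, 55.304) (0, 60.0828) (0, 43.1057)]
8. shoelace: 441.6199

Area of P4's cell: 441.6199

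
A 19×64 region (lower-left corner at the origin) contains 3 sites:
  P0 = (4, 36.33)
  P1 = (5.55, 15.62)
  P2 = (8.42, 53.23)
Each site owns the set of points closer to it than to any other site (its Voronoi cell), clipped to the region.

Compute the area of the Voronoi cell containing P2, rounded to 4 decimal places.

Area of P2's cell: 381.5288

1. box [0,19]×[0,64]: [(0, 0) (19, 0) (19, 64) (0, 64)]
2. ⊥bis P2·P0 via (6.21,44.78): [(0, 46.4042) (19, 41.4349) (19, 64) (0, 64)]  |A|=381.5288
3. ⊥bis P2·P1 via (6.985,34.425): [(0, 46.4042) (19, 41.4349) (19, 64) (0, 64)]  |A|=381.5288
4. canonical 4-gon: [(0, 46.4042) (19, 41.4349) (19, 64) (0, 64)]
5. shoelace: 381.5288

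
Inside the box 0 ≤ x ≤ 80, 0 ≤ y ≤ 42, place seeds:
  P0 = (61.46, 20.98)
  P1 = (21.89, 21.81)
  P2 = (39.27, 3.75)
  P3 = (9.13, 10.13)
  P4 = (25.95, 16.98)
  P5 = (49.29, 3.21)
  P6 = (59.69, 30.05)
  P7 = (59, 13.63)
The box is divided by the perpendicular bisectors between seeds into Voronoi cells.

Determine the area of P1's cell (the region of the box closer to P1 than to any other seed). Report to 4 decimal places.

Area of P1's cell: 727.6931

1. box [0,80]×[0,42]: [(0, 0) (80, 0) (80, 42) (0, 42)]
2. ⊥bis P1·P0 via (41.675,21.395): [(0, 0) (41.2262, 0) (42.1072, 42) (0, 42)]  |A|=1750.002
3. ⊥bis P1·P2 via (30.58,12.78): [(0, 0) (17.3, 0) (41.7191, 23.4997) (42.1072, 42) (0, 42)]  |A|=1468.8717
4. ⊥bis P1·P3 via (15.51,15.97): [(0, 32.9141) (24.1203, 6.5635) (41.7191, 23.4997) (42.1072, 42) (0, 42)]  |A|=1015.1476
5. ⊥bis P1·P4 via (23.92,19.395): [(0, 32.9141) (17.3953, 13.9104) (41.951, 34.5515) (42.1072, 42) (0, 42)]  |A|=760.2516
6. ⊥bis P1·P5 via (35.59,12.51): [(0, 32.9141) (17.3953, 13.9104) (41.951, 34.5515) (42.1072, 42) (0, 42)]  |A|=760.2516
7. ⊥bis P1·P6 via (40.79,25.93): [(0, 32.9141) (17.3953, 13.9104) (39.3814, 32.3916) (37.2869, 42) (0, 42)]  |A|=727.6931
8. ⊥bis P1·P7 via (40.445,17.72): [(0, 32.9141) (17.3953, 13.9104) (39.3814, 32.3916) (37.2869, 42) (0, 42)]  |A|=727.6931
9. canonical 5-gon: [(0, 32.9141) (17.3953, 13.9104) (39.3814, 32.3916) (37.2869, 42) (0, 42)]
10. shoelace: 727.6931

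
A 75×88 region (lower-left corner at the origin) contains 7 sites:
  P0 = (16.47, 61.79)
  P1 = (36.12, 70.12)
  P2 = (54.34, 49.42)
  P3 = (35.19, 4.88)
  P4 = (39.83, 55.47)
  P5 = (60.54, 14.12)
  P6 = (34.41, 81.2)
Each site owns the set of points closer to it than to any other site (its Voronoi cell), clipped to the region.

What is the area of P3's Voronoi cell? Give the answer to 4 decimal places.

1. box [0,75]×[0,88]: [(0, 0) (75, 0) (75, 88) (0, 88)]
2. ⊥bis P3·P0 via (25.83,33.335): [(0, 24.8385) (0, 0) (75, 0) (75, 49.509)]  |A|=2788.0301
3. ⊥bis P3·P1 via (35.655,37.5): [(38.374, 37.4612) (0, 24.8385) (0, 0) (75, 0) (75, 36.9391)]  |A|=2557.8384
4. ⊥bis P3·P2 via (44.765,27.15): [(28.4076, 34.1829) (0, 24.8385) (0, 0) (75, 0) (75, 14.1504)]  |A|=1964.31
5. ⊥bis P3·P4 via (37.51,30.175): [(37.7888, 30.1494) (20.8646, 31.7017) (0, 24.8385) (0, 0) (75, 0) (75, 14.1504)]  |A|=1937.4596
6. ⊥bis P3·P5 via (47.865,9.5): [(40.8122, 28.8495) (37.7888, 30.1494) (20.8646, 31.7017) (0, 24.8385) (0, 0) (51.3277, 0)]  |A|=1354.106
7. ⊥bis P3·P6 via (34.8,43.04): [(40.8122, 28.8495) (37.7888, 30.1494) (20.8646, 31.7017) (0, 24.8385) (0, 0) (51.3277, 0)]  |A|=1354.106
8. canonical 6-gon: [(40.8122, 28.8495) (37.7888, 30.1494) (20.8646, 31.7017) (0, 24.8385) (0, 0) (51.3277, 0)]
9. shoelace: 1354.106

Area of P3's cell: 1354.1060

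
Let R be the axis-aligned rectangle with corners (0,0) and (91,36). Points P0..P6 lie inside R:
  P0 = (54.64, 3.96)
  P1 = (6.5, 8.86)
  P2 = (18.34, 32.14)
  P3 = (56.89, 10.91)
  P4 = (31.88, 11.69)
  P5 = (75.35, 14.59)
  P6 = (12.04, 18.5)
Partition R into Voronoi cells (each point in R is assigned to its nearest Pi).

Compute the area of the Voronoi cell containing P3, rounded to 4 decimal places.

1. box [0,91]×[0,36]: [(0, 0) (91, 0) (91, 36) (0, 36)]
2. ⊥bis P3·P0 via (55.765,7.435): [(0, 25.4884) (78.7309, 0) (91, 0) (91, 36) (0, 36)]  |A|=2272.6371
3. ⊥bis P3·P1 via (31.695,9.885): [(31.4748, 15.2987) (78.7309, 0) (91, 0) (91, 36) (30.6326, 36)]  |A|=1790.1461
4. ⊥bis P3·P2 via (37.615,21.525): [(33.7759, 14.5538) (78.7309, 0) (91, 0) (91, 36) (45.5866, 36)]  |A|=1606.2885
5. ⊥bis P3·P4 via (44.385,11.3): [(45.1294, 35.1699) (44.3794, 11.121) (78.7309, 0) (91, 0) (91, 36) (45.5866, 36)]  |A|=1477.499
6. ⊥bis P3·P5 via (66.12,12.75): [(45.1294, 35.1699) (44.3794, 11.121) (67.967, 3.4847) (61.4851, 36) (45.5866, 36)]  |A|=561.6859
7. ⊥bis P3·P6 via (34.465,14.705): [(45.1294, 35.1699) (44.3794, 11.121) (67.967, 3.4847) (61.4851, 36) (45.5866, 36)]  |A|=561.6859
8. canonical 5-gon: [(45.1294, 35.1699) (44.3794, 11.121) (67.967, 3.4847) (61.4851, 36) (45.5866, 36)]
9. shoelace: 561.6859

Area of P3's cell: 561.6859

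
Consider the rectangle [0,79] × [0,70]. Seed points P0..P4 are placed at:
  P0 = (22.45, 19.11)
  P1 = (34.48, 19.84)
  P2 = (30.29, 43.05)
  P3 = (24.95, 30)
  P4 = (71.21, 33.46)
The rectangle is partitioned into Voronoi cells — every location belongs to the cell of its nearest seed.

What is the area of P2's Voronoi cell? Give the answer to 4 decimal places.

1. box [0,79]×[0,70]: [(0, 0) (79, 0) (79, 70) (0, 70)]
2. ⊥bis P2·P0 via (26.37,31.08): [(0, 39.7158) (79, 13.8444) (79, 70) (0, 70)]  |A|=3414.3708
3. ⊥bis P2·P1 via (32.385,31.445): [(0, 39.7158) (27.789, 30.6153) (79, 39.8602) (79, 70) (0, 70)]  |A|=2748.2241
4. ⊥bis P2·P3 via (27.62,36.525): [(0, 47.827) (37.6929, 32.4032) (79, 39.8602) (79, 70) (0, 70)]  |A|=2525.4496
5. ⊥bis P2·P4 via (50.75,38.255): [(0, 47.827) (37.6929, 32.4032) (49.8948, 34.606) (58.1897, 70) (0, 70)]  |A|=1718.5581
6. canonical 5-gon: [(0, 47.827) (37.6929, 32.4032) (49.8948, 34.606) (58.1897, 70) (0, 70)]
7. shoelace: 1718.5581

Area of P2's cell: 1718.5581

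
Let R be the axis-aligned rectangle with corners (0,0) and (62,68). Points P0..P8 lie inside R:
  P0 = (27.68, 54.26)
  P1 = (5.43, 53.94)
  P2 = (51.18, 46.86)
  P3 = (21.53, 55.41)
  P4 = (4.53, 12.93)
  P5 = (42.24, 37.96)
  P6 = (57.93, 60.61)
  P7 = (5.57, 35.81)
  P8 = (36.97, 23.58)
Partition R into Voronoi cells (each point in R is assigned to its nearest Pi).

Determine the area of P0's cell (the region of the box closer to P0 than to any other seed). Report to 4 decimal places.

1. box [0,62]×[0,68]: [(0, 0) (62, 0) (62, 68) (0, 68)]
2. ⊥bis P0·P1 via (16.555,54.1): [(17.3331, 0) (62, 0) (62, 68) (16.3551, 68)]  |A|=3070.6027
3. ⊥bis P0·P2 via (39.43,50.56): [(17.3331, 0) (23.509, 0) (44.9217, 68) (16.3551, 68)]  |A|=1181.2472
4. ⊥bis P0·P3 via (24.605,54.835): [(17.1201, 14.8071) (17.3331, 0) (23.509, 0) (44.9217, 68) (27.0667, 68)]  |A|=896.3553
5. ⊥bis P0·P4 via (16.105,33.595): [(20.204, 31.2991) (31.3916, 25.0326) (44.9217, 68) (27.0667, 68)]  |A|=610.3921
6. ⊥bis P0·P5 via (34.96,46.11): [(20.5699, 33.256) (39.2297, 49.9239) (44.9217, 68) (27.0667, 68)]  |A|=431.3876
7. ⊥bis P0·P6 via (42.805,57.435): [(20.5699, 33.256) (39.2297, 49.9239) (42.321, 59.7408) (40.5872, 68) (27.0667, 68)]  |A|=413.4877
8. ⊥bis P0·P7 via (16.625,45.035): [(21.6471, 39.0166) (23.9412, 36.2674) (39.2297, 49.9239) (42.321, 59.7408) (40.5872, 68) (27.0667, 68)]  |A|=405.3993
9. ⊥bis P0·P8 via (32.325,38.92): [(21.6471, 39.0166) (23.8653, 36.3584) (24.1341, 36.4398) (39.2297, 49.9239) (42.321, 59.7408) (40.5872, 68) (27.0667, 68)]  |A|=405.3839
10. canonical 7-gon: [(21.6471, 39.0166) (23.8653, 36.3584) (24.1341, 36.4398) (39.2297, 49.9239) (42.321, 59.7408) (40.5872, 68) (27.0667, 68)]
11. shoelace: 405.3839

Area of P0's cell: 405.3839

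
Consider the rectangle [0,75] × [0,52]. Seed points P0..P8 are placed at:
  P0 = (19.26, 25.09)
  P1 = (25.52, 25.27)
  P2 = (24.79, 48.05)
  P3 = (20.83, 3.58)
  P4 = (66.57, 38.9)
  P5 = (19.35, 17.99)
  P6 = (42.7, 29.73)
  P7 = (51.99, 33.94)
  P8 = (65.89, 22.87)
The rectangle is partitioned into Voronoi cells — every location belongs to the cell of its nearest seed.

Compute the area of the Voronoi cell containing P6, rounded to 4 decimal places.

Area of P6's cell: 481.2287

1. box [0,75]×[0,52]: [(0, 0) (75, 0) (75, 52) (0, 52)]
2. ⊥bis P6·P0 via (30.98,27.41): [(36.4059, 0) (75, 0) (75, 52) (26.1124, 52)]  |A|=2274.5261
3. ⊥bis P6·P1 via (34.11,27.5): [(41.2491, 0) (75, 0) (75, 52) (27.7497, 52)]  |A|=2106.0309
4. ⊥bis P6·P2 via (33.745,38.89): [(31.6778, 36.869) (41.2491, 0) (75, 0) (75, 52) (47.1551, 52)]  |A|=1959.2194
5. ⊥bis P6·P3 via (31.765,16.655): [(31.6778, 36.869) (38.3565, 11.1423) (51.6794, 0) (75, 0) (75, 52) (47.1551, 52)]  |A|=1901.1106
6. ⊥bis P6·P4 via (54.635,34.315): [(31.6778, 36.869) (38.3565, 11.1423) (51.6794, 0) (67.8176, 0) (47.8411, 52) (47.1551, 52)]  |A|=1008.2355
7. ⊥bis P6·P5 via (31.025,23.86): [(31.6778, 36.869) (38.3565, 11.1423) (51.6794, 0) (67.8176, 0) (47.8411, 52) (47.1551, 52)]  |A|=1008.2355
8. ⊥bis P6·P7 via (47.345,31.835): [(40.954, 45.9377) (31.6778, 36.869) (38.3565, 11.1423) (51.6794, 0) (61.7718, 0)]  |A|=627.6771
9. ⊥bis P6·P8 via (54.295,26.3): [(52.5407, 20.3698) (40.954, 45.9377) (31.6778, 36.869) (38.3565, 11.1423) (47.5393, 3.4625)]  |A|=481.2287
10. canonical 5-gon: [(52.5407, 20.3698) (40.954, 45.9377) (31.6778, 36.869) (38.3565, 11.1423) (47.5393, 3.4625)]
11. shoelace: 481.2287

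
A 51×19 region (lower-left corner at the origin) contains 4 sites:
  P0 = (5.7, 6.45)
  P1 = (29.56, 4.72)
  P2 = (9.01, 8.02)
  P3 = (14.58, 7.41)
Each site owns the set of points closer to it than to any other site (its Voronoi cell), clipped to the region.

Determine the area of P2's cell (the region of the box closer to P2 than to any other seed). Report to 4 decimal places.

1. box [0,51]×[0,19]: [(0, 0) (51, 0) (51, 19) (0, 19)]
2. ⊥bis P2·P0 via (7.355,7.235): [(10.7867, 0) (51, 0) (51, 19) (1.7746, 19)]  |A|=849.6674
3. ⊥bis P2·P1 via (19.285,6.37): [(10.7867, 0) (18.2621, 0) (21.3132, 19) (1.7746, 19)]  |A|=256.6323
4. ⊥bis P2·P3 via (11.795,7.715): [(10.7867, 0) (10.9501, 0) (13.0309, 19) (1.7746, 19)]  |A|=108.4866
5. canonical 4-gon: [(10.7867, 0) (10.9501, 0) (13.0309, 19) (1.7746, 19)]
6. shoelace: 108.4866

Area of P2's cell: 108.4866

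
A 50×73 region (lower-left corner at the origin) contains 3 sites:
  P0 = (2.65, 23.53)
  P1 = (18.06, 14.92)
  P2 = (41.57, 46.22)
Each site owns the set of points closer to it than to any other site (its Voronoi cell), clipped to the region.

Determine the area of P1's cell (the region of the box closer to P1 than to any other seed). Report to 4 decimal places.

1. box [0,50]×[0,73]: [(0, 0) (50, 0) (50, 73) (0, 73)]
2. ⊥bis P1·P0 via (10.355,19.225): [(0, 0.6918) (0, 0) (50, 0) (50, 73) (40.4006, 73)]  |A|=2189.3532
3. ⊥bis P1·P2 via (29.815,30.57): [(20.5726, 37.5122) (0, 0.6918) (0, 0) (50, 0) (50, 15.4087)]  |A|=1171.6397
4. canonical 5-gon: [(20.5726, 37.5122) (0, 0.6918) (0, 0) (50, 0) (50, 15.4087)]
5. shoelace: 1171.6397

Area of P1's cell: 1171.6397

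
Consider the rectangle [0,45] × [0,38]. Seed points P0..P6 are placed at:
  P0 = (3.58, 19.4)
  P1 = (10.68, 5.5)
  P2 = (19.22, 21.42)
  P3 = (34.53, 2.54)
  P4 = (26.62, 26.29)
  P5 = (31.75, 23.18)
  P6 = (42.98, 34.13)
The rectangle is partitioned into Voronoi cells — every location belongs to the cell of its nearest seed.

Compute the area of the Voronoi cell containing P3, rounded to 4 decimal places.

Area of P3's cell: 283.2851

1. box [0,45]×[0,38]: [(0, 0) (45, 0) (45, 38) (0, 38)]
2. ⊥bis P3·P0 via (19.055,10.97): [(13.0791, 0) (45, 0) (45, 38) (33.7796, 38)]  |A|=819.6851
3. ⊥bis P3·P1 via (22.605,4.02): [(24.7695, 21.4601) (22.1061, 0) (45, 0) (45, 38) (33.7796, 38)]  |A|=722.8252
4. ⊥bis P3·P2 via (26.875,11.98): [(23.2256, 9.0207) (22.1061, 0) (45, 0) (45, 26.6778)]  |A|=393.7052
5. ⊥bis P3·P4 via (30.575,14.415): [(29.3919, 14.021) (23.2256, 9.0207) (22.1061, 0) (45, 0) (45, 19.2193)]  |A|=335.4987
6. ⊥bis P3·P5 via (33.14,12.86): [(26.9285, 12.0234) (23.2256, 9.0207) (22.1061, 0) (45, 0) (45, 14.4574)]  |A|=283.2851
7. ⊥bis P3·P6 via (38.755,18.335): [(26.9285, 12.0234) (23.2256, 9.0207) (22.1061, 0) (45, 0) (45, 14.4574)]  |A|=283.2851
8. canonical 5-gon: [(26.9285, 12.0234) (23.2256, 9.0207) (22.1061, 0) (45, 0) (45, 14.4574)]
9. shoelace: 283.2851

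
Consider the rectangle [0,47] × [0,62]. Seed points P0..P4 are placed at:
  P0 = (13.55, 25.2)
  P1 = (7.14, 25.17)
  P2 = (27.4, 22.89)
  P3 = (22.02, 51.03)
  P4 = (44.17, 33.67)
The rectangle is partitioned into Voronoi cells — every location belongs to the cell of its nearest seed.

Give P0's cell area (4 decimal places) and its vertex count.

Area of P0's cell: 358.6003 (4 vertices)

1. box [0,47]×[0,62]: [(0, 0) (47, 0) (47, 62) (0, 62)]
2. ⊥bis P0·P1 via (10.345,25.185): [(10.4629, 0) (47, 0) (47, 62) (10.1727, 62)]  |A|=2274.2973
3. ⊥bis P0·P2 via (20.475,24.045): [(10.4629, 0) (16.4646, 0) (26.8054, 62) (10.1727, 62)]  |A|=701.6676
4. ⊥bis P0·P3 via (17.785,38.115): [(10.273, 40.5783) (10.4629, 0) (16.4646, 0) (22.5605, 36.549)]  |A|=358.6003
5. ⊥bis P0·P4 via (28.86,29.435): [(10.273, 40.5783) (10.4629, 0) (16.4646, 0) (22.5605, 36.549)]  |A|=358.6003
6. canonical 4-gon: [(10.273, 40.5783) (10.4629, 0) (16.4646, 0) (22.5605, 36.549)]
7. shoelace: 358.6003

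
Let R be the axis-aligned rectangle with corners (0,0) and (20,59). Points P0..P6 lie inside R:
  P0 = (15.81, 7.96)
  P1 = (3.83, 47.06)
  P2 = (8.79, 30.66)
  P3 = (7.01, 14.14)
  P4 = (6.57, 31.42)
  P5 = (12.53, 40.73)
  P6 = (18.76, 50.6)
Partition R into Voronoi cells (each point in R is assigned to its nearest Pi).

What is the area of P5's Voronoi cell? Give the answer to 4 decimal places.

1. box [0,20]×[0,59]: [(0, 0) (20, 0) (20, 59) (0, 59)]
2. ⊥bis P5·P0 via (14.17,24.345): [(0, 22.9267) (20, 24.9285) (20, 59) (0, 59)]  |A|=701.4476
3. ⊥bis P5·P1 via (8.18,43.895): [(0, 32.6523) (0, 22.9267) (20, 24.9285) (20, 59) (19.1702, 59)]  |A|=448.9029
4. ⊥bis P5·P2 via (10.66,35.695): [(4.0106, 38.1646) (20, 32.2261) (20, 59) (19.1702, 59)]  |A|=222.6935
5. ⊥bis P5·P3 via (9.77,27.435): [(4.0106, 38.1646) (20, 32.2261) (20, 59) (19.1702, 59)]  |A|=222.6935
6. ⊥bis P5·P4 via (9.55,36.075): [(4.7336, 39.1583) (9.43, 36.1518) (20, 32.2261) (20, 59) (19.1702, 59)]  |A|=219.2732
7. ⊥bis P5·P6 via (15.645,45.665): [(11.4119, 48.337) (4.7336, 39.1583) (9.43, 36.1518) (20, 32.2261) (20, 42.9161)]  |A|=145.784
8. canonical 5-gon: [(11.4119, 48.337) (4.7336, 39.1583) (9.43, 36.1518) (20, 32.2261) (20, 42.9161)]
9. shoelace: 145.784

Area of P5's cell: 145.7840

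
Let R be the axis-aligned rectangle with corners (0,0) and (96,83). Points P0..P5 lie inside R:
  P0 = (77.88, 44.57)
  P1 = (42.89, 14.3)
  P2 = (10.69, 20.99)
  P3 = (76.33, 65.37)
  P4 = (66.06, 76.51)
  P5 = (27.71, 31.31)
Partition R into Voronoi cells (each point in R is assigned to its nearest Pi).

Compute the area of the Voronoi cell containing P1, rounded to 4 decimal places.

Area of P1's cell: 1360.3581

1. box [0,96]×[0,83]: [(0, 0) (96, 0) (96, 83) (0, 83)]
2. ⊥bis P1·P0 via (60.385,29.435): [(0, 0) (85.8493, 0) (14.0457, 83) (0, 83)]  |A|=4145.6439
3. ⊥bis P1·P2 via (26.79,17.645): [(23.124, 0) (85.8493, 0) (35.2709, 58.4651)]  |A|=1833.6213
4. ⊥bis P1·P3 via (59.61,39.835): [(34.7784, 56.0944) (23.124, 0) (85.8493, 0) (40.645, 52.253)]  |A|=1825.7214
5. ⊥bis P1·P4 via (54.475,45.405): [(34.1317, 52.9818) (23.124, 0) (85.8493, 0) (42.8111, 49.7492)]  |A|=1807.9843
6. ⊥bis P1·P5 via (35.3,22.805): [(26.1691, 14.6564) (23.124, 0) (85.8493, 0) (52.6928, 38.3266)]  |A|=1360.3581
7. canonical 4-gon: [(26.1691, 14.6564) (23.124, 0) (85.8493, 0) (52.6928, 38.3266)]
8. shoelace: 1360.3581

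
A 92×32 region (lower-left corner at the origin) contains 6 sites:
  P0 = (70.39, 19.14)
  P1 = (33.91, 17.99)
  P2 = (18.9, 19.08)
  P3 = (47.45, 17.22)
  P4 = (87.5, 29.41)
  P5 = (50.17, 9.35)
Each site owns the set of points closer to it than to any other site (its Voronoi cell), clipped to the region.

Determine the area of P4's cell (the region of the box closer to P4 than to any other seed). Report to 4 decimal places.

Area of P4's cell: 260.7317

1. box [0,92]×[0,32]: [(0, 0) (92, 0) (92, 32) (0, 32)]
2. ⊥bis P4·P0 via (78.945,24.275): [(92, 2.5251) (92, 32) (74.3082, 32)]  |A|=260.7317
3. ⊥bis P4·P1 via (60.705,23.7): [(92, 2.5251) (92, 32) (74.3082, 32)]  |A|=260.7317
4. ⊥bis P4·P2 via (53.2,24.245): [(92, 2.5251) (92, 32) (74.3082, 32)]  |A|=260.7317
5. ⊥bis P4·P3 via (67.475,23.315): [(92, 2.5251) (92, 32) (74.3082, 32)]  |A|=260.7317
6. ⊥bis P4·P5 via (68.835,19.38): [(92, 2.5251) (92, 32) (74.3082, 32)]  |A|=260.7317
7. canonical 3-gon: [(92, 2.5251) (92, 32) (74.3082, 32)]
8. shoelace: 260.7317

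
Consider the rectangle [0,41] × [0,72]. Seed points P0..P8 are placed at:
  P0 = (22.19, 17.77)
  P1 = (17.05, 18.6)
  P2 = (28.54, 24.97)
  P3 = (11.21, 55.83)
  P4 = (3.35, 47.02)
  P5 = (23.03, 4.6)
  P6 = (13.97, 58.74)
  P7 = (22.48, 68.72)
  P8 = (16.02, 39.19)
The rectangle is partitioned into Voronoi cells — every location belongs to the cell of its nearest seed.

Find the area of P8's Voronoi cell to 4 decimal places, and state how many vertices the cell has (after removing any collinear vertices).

1. box [0,41]×[0,72]: [(0, 0) (41, 0) (41, 72) (0, 72)]
2. ⊥bis P8·P0 via (19.105,28.48): [(0, 22.9768) (41, 34.7868) (41, 72) (0, 72)]  |A|=1767.8451
3. ⊥bis P8·P1 via (16.535,28.895): [(0, 28.0678) (21.3886, 29.1378) (41, 34.7868) (41, 72) (0, 72)]  |A|=1713.4001
4. ⊥bis P8·P2 via (22.28,32.08): [(0, 28.0678) (18.7907, 29.0078) (41, 48.562) (41, 72) (0, 72)]  |A|=1554.3677
5. ⊥bis P8·P3 via (13.615,47.51): [(0, 43.5744) (0, 28.0678) (18.7907, 29.0078) (41, 48.562) (41, 55.426)]  |A|=631.8757
6. ⊥bis P8·P4 via (9.685,43.105): [(12.1446, 47.085) (0.4046, 28.0881) (18.7907, 29.0078) (41, 48.562) (41, 55.426)]  |A|=533.9907
7. ⊥bis P8·P5 via (19.525,21.895): [(12.1446, 47.085) (0.4046, 28.0881) (18.7907, 29.0078) (41, 48.562) (41, 55.426)]  |A|=533.9907
8. ⊥bis P8·P6 via (14.995,48.965): [(20.7283, 49.5662) (12.1446, 47.085) (0.4046, 28.0881) (18.7907, 29.0078) (41, 48.562) (41, 51.6919)]  |A|=496.1424
9. ⊥bis P8·P7 via (19.25,53.955): [(33.2906, 50.8835) (20.7283, 49.5662) (12.1446, 47.085) (0.4046, 28.0881) (18.7907, 29.0078) (41, 48.562) (41, 49.197)]  |A|=486.5253
10. canonical 7-gon: [(33.2906, 50.8835) (20.7283, 49.5662) (12.1446, 47.085) (0.4046, 28.0881) (18.7907, 29.0078) (41, 48.562) (41, 49.197)]
11. shoelace: 486.5253

Area of P8's cell: 486.5253 (7 vertices)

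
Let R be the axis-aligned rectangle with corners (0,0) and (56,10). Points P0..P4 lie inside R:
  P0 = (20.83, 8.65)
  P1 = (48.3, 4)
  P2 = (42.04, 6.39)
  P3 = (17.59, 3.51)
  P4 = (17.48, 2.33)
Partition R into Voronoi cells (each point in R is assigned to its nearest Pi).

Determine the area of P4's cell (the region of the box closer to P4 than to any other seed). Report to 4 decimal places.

1. box [0,56]×[0,10]: [(0, 0) (56, 0) (56, 10) (0, 10)]
2. ⊥bis P4·P0 via (19.155,5.49): [(0, 0) (29.5123, 0) (10.6466, 10) (0, 10)]  |A|=200.7942
3. ⊥bis P4·P1 via (32.89,3.165): [(0, 0) (29.5123, 0) (10.6466, 10) (0, 10)]  |A|=200.7942
4. ⊥bis P4·P2 via (29.76,4.36): [(0, 0) (29.5123, 0) (10.6466, 10) (0, 10)]  |A|=200.7942
5. ⊥bis P4·P3 via (17.535,2.92): [(0, 4.5546) (0, 0) (29.5123, 0) (25.3838, 2.1883)]  |A|=90.0981
6. canonical 4-gon: [(0, 4.5546) (0, 0) (29.5123, 0) (25.3838, 2.1883)]
7. shoelace: 90.0981

Area of P4's cell: 90.0981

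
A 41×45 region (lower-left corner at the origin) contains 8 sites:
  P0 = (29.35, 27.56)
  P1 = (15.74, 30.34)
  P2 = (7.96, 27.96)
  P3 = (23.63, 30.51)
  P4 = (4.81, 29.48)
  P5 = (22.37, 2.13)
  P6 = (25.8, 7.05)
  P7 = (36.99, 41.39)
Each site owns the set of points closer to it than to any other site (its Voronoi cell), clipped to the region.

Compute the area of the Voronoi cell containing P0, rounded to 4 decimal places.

1. box [0,41]×[0,45]: [(0, 0) (41, 0) (41, 45) (0, 45)]
2. ⊥bis P0·P1 via (22.545,28.95): [(16.6316, 0) (41, 0) (41, 45) (25.8234, 45)]  |A|=889.7619
3. ⊥bis P0·P2 via (18.655,27.76): [(18.2875, 8.1065) (18.1359, 0) (41, 0) (41, 45) (25.8234, 45)]  |A|=883.6648
4. ⊥bis P0·P3 via (26.49,29.035): [(19.9866, 16.4251) (18.2875, 8.1065) (18.1359, 0) (41, 0) (41, 45) (34.7237, 45)]  |A|=756.5023
5. ⊥bis P0·P4 via (17.08,28.52): [(19.9866, 16.4251) (18.2875, 8.1065) (18.1359, 0) (41, 0) (41, 45) (34.7237, 45)]  |A|=756.5023
6. ⊥bis P0·P5 via (25.86,14.845): [(20.0011, 16.4531) (41, 10.6894) (41, 45) (34.7237, 45)]  |A|=449.8268
7. ⊥bis P0·P6 via (27.575,17.305): [(21.0251, 18.4387) (41, 14.9813) (41, 45) (34.7237, 45)]  |A|=383.1632
8. ⊥bis P0·P7 via (33.17,34.475): [(30.1547, 36.1407) (21.0251, 18.4387) (41, 14.9813) (41, 30.1495)]  |A|=274.8324
9. canonical 4-gon: [(30.1547, 36.1407) (21.0251, 18.4387) (41, 14.9813) (41, 30.1495)]
10. shoelace: 274.8324

Area of P0's cell: 274.8324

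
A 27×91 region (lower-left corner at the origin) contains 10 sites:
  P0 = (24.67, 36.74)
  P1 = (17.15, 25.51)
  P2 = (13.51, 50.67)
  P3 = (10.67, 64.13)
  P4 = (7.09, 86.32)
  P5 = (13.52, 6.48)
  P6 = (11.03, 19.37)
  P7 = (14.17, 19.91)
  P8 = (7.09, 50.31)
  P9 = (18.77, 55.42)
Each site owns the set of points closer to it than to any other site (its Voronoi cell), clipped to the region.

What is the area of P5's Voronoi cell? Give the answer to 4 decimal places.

1. box [0,27]×[0,91]: [(0, 0) (27, 0) (27, 91) (0, 91)]
2. ⊥bis P5·P0 via (19.095,21.61): [(0, 28.646) (0, 0) (27, 0) (27, 18.6972)]  |A|=639.1334
3. ⊥bis P5·P1 via (15.335,15.995): [(0, 18.9202) (0, 0) (27, 0) (27, 13.7699)]  |A|=441.3158
4. ⊥bis P5·P2 via (13.515,28.575): [(0, 18.9202) (0, 0) (27, 0) (27, 13.7699)]  |A|=441.3158
5. ⊥bis P5·P3 via (12.095,35.305): [(0, 18.9202) (0, 0) (27, 0) (27, 13.7699)]  |A|=441.3158
6. ⊥bis P5·P4 via (10.305,46.4): [(0, 18.9202) (0, 0) (27, 0) (27, 13.7699)]  |A|=441.3158
7. ⊥bis P5·P6 via (12.275,12.925): [(21.7917, 14.7634) (0, 10.5538) (0, 0) (27, 0) (27, 13.7699)]  |A|=350.157
8. ⊥bis P5·P7 via (13.845,13.195): [(13.7072, 13.2017) (0, 10.5538) (0, 0) (27, 0) (27, 12.5583)]  |A|=334.0216
9. ⊥bis P5·P8 via (10.305,28.395): [(13.7072, 13.2017) (0, 10.5538) (0, 0) (27, 0) (27, 12.5583)]  |A|=334.0216
10. ⊥bis P5·P9 via (16.145,30.95): [(13.7072, 13.2017) (0, 10.5538) (0, 0) (27, 0) (27, 12.5583)]  |A|=334.0216
11. canonical 5-gon: [(13.7072, 13.2017) (0, 10.5538) (0, 0) (27, 0) (27, 12.5583)]
12. shoelace: 334.0216

Area of P5's cell: 334.0216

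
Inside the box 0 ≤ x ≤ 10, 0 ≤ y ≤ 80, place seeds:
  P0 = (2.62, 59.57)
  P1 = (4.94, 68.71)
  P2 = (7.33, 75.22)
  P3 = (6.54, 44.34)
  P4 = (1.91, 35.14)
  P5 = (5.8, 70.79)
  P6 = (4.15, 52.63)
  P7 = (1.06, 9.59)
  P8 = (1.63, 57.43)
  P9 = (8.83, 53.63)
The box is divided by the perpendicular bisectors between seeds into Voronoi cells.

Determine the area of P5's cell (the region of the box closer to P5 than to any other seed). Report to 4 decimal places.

Area of P5's cell: 36.4253

1. box [0,10]×[0,80]: [(0, 0) (10, 0) (10, 80) (0, 80)]
2. ⊥bis P5·P0 via (4.21,65.18): [(0, 66.3732) (10, 63.539) (10, 80) (0, 80)]  |A|=150.439
3. ⊥bis P5·P1 via (5.37,69.75): [(0, 71.9703) (10, 67.8357) (10, 80) (0, 80)]  |A|=100.9702
4. ⊥bis P5·P2 via (6.565,73.005): [(0, 75.2724) (0, 71.9703) (10, 67.8357) (10, 71.8186)]  |A|=36.4253
5. ⊥bis P5·P3 via (6.17,57.565): [(0, 75.2724) (0, 71.9703) (10, 67.8357) (10, 71.8186)]  |A|=36.4253
6. ⊥bis P5·P4 via (3.855,52.965): [(0, 75.2724) (0, 71.9703) (10, 67.8357) (10, 71.8186)]  |A|=36.4253
7. ⊥bis P5·P6 via (4.975,61.71): [(0, 75.2724) (0, 71.9703) (10, 67.8357) (10, 71.8186)]  |A|=36.4253
8. ⊥bis P5·P7 via (3.43,40.19): [(0, 75.2724) (0, 71.9703) (10, 67.8357) (10, 71.8186)]  |A|=36.4253
9. ⊥bis P5·P8 via (3.715,64.11): [(0, 75.2724) (0, 71.9703) (10, 67.8357) (10, 71.8186)]  |A|=36.4253
10. ⊥bis P5·P9 via (7.315,62.21): [(0, 75.2724) (0, 71.9703) (10, 67.8357) (10, 71.8186)]  |A|=36.4253
11. canonical 4-gon: [(0, 75.2724) (0, 71.9703) (10, 67.8357) (10, 71.8186)]
12. shoelace: 36.4253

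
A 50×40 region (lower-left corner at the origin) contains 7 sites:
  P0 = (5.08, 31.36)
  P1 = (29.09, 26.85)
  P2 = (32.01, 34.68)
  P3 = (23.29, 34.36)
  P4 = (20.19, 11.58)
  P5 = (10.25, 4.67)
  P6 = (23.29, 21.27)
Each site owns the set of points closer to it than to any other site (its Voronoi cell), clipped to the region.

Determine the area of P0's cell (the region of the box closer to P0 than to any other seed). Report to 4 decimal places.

1. box [0,50]×[0,40]: [(0, 0) (50, 0) (50, 40) (0, 40)]
2. ⊥bis P0·P1 via (17.085,29.105): [(0, 0) (11.618, 0) (19.1315, 40) (0, 40)]  |A|=614.9893
3. ⊥bis P0·P2 via (18.545,33.02): [(0, 0) (11.618, 0) (18.2579, 35.349) (17.6845, 40) (0, 40)]  |A|=611.6243
4. ⊥bis P0·P3 via (14.185,32.86): [(0, 0) (11.618, 0) (15.8696, 22.6345) (13.0087, 40) (0, 40)]  |A|=561.8268
5. ⊥bis P0·P4 via (12.635,21.47): [(0, 11.8181) (15.6784, 23.7949) (13.0087, 40) (0, 40)]  |A|=326.328
6. ⊥bis P0·P5 via (7.665,18.015): [(0, 16.5302) (8.2641, 18.131) (15.6784, 23.7949) (13.0087, 40) (0, 40)]  |A|=306.8571
7. ⊥bis P0·P6 via (14.185,26.315): [(0, 16.5302) (8.2641, 18.131) (10.6677, 19.9672) (15.0161, 27.815) (13.0087, 40) (0, 40)]  |A|=295.5179
8. canonical 6-gon: [(0, 16.5302) (8.2641, 18.131) (10.6677, 19.9672) (15.0161, 27.815) (13.0087, 40) (0, 40)]
9. shoelace: 295.5179

Area of P0's cell: 295.5179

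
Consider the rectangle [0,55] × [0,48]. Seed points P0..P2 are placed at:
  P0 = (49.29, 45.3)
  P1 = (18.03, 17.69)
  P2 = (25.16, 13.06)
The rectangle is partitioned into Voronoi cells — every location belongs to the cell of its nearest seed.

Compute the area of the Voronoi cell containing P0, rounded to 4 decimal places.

Area of P0's cell: 635.2402

1. box [0,55]×[0,48]: [(0, 0) (55, 0) (55, 48) (0, 48)]
2. ⊥bis P0·P1 via (33.66,31.495): [(55, 7.3339) (55, 48) (19.0822, 48)]  |A|=730.3194
3. ⊥bis P0·P2 via (37.225,29.18): [(32.7396, 32.5371) (55, 15.8763) (55, 48) (19.0822, 48)]  |A|=635.2402
4. canonical 4-gon: [(32.7396, 32.5371) (55, 15.8763) (55, 48) (19.0822, 48)]
5. shoelace: 635.2402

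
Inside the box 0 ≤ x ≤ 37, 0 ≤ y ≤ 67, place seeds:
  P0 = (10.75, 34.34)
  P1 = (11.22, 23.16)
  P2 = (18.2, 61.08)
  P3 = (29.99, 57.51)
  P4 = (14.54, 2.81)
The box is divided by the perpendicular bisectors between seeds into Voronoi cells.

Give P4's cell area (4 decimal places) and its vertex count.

Area of P4's cell: 514.3694 (4 vertices)

1. box [0,37]×[0,67]: [(0, 0) (37, 0) (37, 67) (0, 67)]
2. ⊥bis P4·P0 via (12.645,18.575): [(0, 17.055) (0, 0) (37, 0) (37, 21.5025)]  |A|=713.3152
3. ⊥bis P4·P1 via (12.88,12.985): [(0, 10.8837) (0, 0) (37, 0) (37, 16.9201)]  |A|=514.3694
4. ⊥bis P4·P2 via (16.37,31.945): [(0, 10.8837) (0, 0) (37, 0) (37, 16.9201)]  |A|=514.3694
5. ⊥bis P4·P3 via (22.265,30.16): [(0, 10.8837) (0, 0) (37, 0) (37, 16.9201)]  |A|=514.3694
6. canonical 4-gon: [(0, 10.8837) (0, 0) (37, 0) (37, 16.9201)]
7. shoelace: 514.3694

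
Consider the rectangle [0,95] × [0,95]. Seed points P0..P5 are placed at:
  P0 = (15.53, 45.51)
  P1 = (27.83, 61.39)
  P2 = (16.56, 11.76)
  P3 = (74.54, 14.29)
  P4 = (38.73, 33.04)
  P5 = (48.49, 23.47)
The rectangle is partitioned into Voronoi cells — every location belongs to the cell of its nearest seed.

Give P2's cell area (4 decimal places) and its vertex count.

1. box [0,95]×[0,95]: [(0, 0) (95, 0) (95, 95) (0, 95)]
2. ⊥bis P2·P0 via (16.045,28.635): [(0, 28.1453) (0, 0) (95, 0) (95, 31.0446)]  |A|=2811.5212
3. ⊥bis P2·P1 via (22.195,36.575): [(52.2895, 29.7411) (0, 28.1453) (0, 0) (95, 0) (95, 20.0424)]  |A|=2576.567
4. ⊥bis P2·P3 via (45.55,13.025): [(44.8305, 29.5135) (0, 28.1453) (0, 0) (46.1184, 0)]  |A|=1311.4416
5. ⊥bis P2·P4 via (27.645,22.4): [(45.9742, 3.3042) (21.5005, 28.8015) (0, 28.1453) (0, 0) (46.1184, 0)]  |A|=1005.3033
6. ⊥bis P2·P5 via (32.525,17.615): [(32.7025, 17.131) (21.5005, 28.8015) (0, 28.1453) (0, 0) (38.9851, 0)]  |A|=923.2741
7. canonical 5-gon: [(32.7025, 17.131) (21.5005, 28.8015) (0, 28.1453) (0, 0) (38.9851, 0)]
8. shoelace: 923.2741

Area of P2's cell: 923.2741 (5 vertices)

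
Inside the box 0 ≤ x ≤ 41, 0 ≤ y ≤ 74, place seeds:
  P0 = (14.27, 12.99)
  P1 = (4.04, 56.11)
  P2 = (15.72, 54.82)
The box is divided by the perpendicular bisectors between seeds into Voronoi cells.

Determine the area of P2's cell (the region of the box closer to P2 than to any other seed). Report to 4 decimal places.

1. box [0,41]×[0,74]: [(0, 0) (41, 0) (41, 74) (0, 74)]
2. ⊥bis P2·P0 via (14.995,33.905): [(0, 34.4248) (41, 33.0036) (41, 74) (0, 74)]  |A|=1651.7189
3. ⊥bis P2·P1 via (9.88,55.465): [(7.5274, 34.1639) (41, 33.0036) (41, 74) (11.9271, 74)]  |A|=1265.205
4. canonical 4-gon: [(7.5274, 34.1639) (41, 33.0036) (41, 74) (11.9271, 74)]
5. shoelace: 1265.205

Area of P2's cell: 1265.2050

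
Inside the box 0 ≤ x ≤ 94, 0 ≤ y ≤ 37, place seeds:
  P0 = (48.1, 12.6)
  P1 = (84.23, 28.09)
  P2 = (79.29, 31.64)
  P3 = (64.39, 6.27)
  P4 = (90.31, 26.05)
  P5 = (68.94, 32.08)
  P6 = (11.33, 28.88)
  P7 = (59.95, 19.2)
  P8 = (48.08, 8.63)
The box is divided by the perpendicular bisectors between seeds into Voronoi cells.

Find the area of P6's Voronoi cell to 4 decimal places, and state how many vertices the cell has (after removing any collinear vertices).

Area of P6's cell: 1056.5272 (5 vertices)

1. box [0,94]×[0,37]: [(0, 0) (94, 0) (94, 37) (0, 37)]
2. ⊥bis P6·P0 via (29.715,20.74): [(0, 0) (20.5323, 0) (36.9142, 37) (0, 37)]  |A|=1062.7597
3. ⊥bis P6·P1 via (47.78,28.485): [(0, 0) (20.5323, 0) (36.9142, 37) (0, 37)]  |A|=1062.7597
4. ⊥bis P6·P2 via (45.31,30.26): [(0, 0) (20.5323, 0) (36.9142, 37) (0, 37)]  |A|=1062.7597
5. ⊥bis P6·P3 via (37.86,17.575): [(0, 0) (20.5323, 0) (36.9142, 37) (0, 37)]  |A|=1062.7597
6. ⊥bis P6·P4 via (50.82,27.465): [(0, 0) (20.5323, 0) (36.9142, 37) (0, 37)]  |A|=1062.7597
7. ⊥bis P6·P5 via (40.135,30.48): [(0, 0) (20.5323, 0) (36.9142, 37) (0, 37)]  |A|=1062.7597
8. ⊥bis P6·P7 via (35.64,24.04): [(0, 0) (20.5323, 0) (36.9142, 37) (0, 37)]  |A|=1062.7597
9. ⊥bis P6·P8 via (29.705,18.755): [(0, 0) (19.3706, 0) (25.283, 10.7299) (36.9142, 37) (0, 37)]  |A|=1056.5272
10. canonical 5-gon: [(0, 0) (19.3706, 0) (25.283, 10.7299) (36.9142, 37) (0, 37)]
11. shoelace: 1056.5272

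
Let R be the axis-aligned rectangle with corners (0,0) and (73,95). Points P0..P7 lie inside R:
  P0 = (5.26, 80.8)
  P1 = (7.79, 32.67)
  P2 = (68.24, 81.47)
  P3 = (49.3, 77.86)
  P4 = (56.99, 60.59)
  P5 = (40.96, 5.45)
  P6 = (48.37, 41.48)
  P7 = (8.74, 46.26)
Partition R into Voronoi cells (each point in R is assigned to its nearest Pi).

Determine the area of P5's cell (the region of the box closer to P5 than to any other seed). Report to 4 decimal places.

Area of P5's cell: 1223.9873

1. box [0,73]×[0,95]: [(0, 0) (73, 0) (73, 95) (0, 95)]
2. ⊥bis P5·P0 via (23.11,43.125): [(0, 32.1757) (0, 0) (73, 0) (73, 66.7623)]  |A|=3611.2395
3. ⊥bis P5·P1 via (24.375,19.06): [(57.4904, 59.414) (8.734, 0) (73, 0) (73, 66.7623)]  |A|=2426.8819
4. ⊥bis P5·P2 via (54.6,43.46): [(46.719, 46.2881) (8.734, 0) (73, 0) (73, 36.8571)]  |A|=1971.6986
5. ⊥bis P5·P3 via (45.13,41.655): [(66.4836, 39.1956) (43.108, 41.8879) (8.734, 0) (73, 0) (73, 36.8571)]  |A|=1915.4087
6. ⊥bis P5·P4 via (48.975,33.02): [(38.3626, 36.1052) (8.734, 0) (73, 0) (73, 26.0356)]  |A|=1611.0703
7. ⊥bis P5·P6 via (44.665,23.465): [(30.3977, 26.3992) (8.734, 0) (73, 0) (73, 17.6376)]  |A|=1223.9873
8. ⊥bis P5·P7 via (24.85,25.855): [(30.3977, 26.3992) (8.734, 0) (73, 0) (73, 17.6376)]  |A|=1223.9873
9. canonical 4-gon: [(30.3977, 26.3992) (8.734, 0) (73, 0) (73, 17.6376)]
10. shoelace: 1223.9873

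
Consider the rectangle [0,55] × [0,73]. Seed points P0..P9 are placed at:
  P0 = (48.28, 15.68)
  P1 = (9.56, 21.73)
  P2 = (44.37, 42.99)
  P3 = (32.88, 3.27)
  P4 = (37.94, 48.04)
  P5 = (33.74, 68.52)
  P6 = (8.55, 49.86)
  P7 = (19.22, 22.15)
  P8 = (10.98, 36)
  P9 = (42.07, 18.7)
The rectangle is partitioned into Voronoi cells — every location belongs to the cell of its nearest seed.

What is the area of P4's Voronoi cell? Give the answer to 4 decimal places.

Area of P4's cell: 431.2525

1. box [0,55]×[0,73]: [(0, 0) (55, 0) (55, 73) (0, 73)]
2. ⊥bis P4·P0 via (43.11,31.86): [(0, 18.085) (55, 35.6592) (55, 73) (0, 73)]  |A|=2537.0327
3. ⊥bis P4·P1 via (23.75,34.885): [(0, 60.5036) (30.3378, 27.7789) (55, 35.6592) (55, 73) (0, 73)]  |A|=1893.5903
4. ⊥bis P4·P2 via (41.155,45.515): [(0, 60.5036) (28.6528, 29.5964) (55, 63.1434) (55, 73) (0, 73)]  |A|=1502.4744
5. ⊥bis P4·P3 via (35.41,25.655): [(0, 60.5036) (28.6528, 29.5964) (55, 63.1434) (55, 73) (0, 73)]  |A|=1502.4744
6. ⊥bis P4·P5 via (35.84,58.28): [(7.4575, 52.4594) (28.6528, 29.5964) (54.1255, 62.03)]  |A|=634.9109
7. ⊥bis P4·P6 via (23.245,48.95): [(23.6682, 55.7838) (22.4602, 36.2763) (28.6528, 29.5964) (54.1255, 62.03)]  |A|=478.8036
8. ⊥bis P4·P7 via (28.58,35.095): [(23.6682, 55.7838) (22.6524, 39.381) (31.3808, 33.0698) (54.1255, 62.03)]  |A|=444.7813
9. ⊥bis P4·P8 via (24.46,42.02): [(23.6682, 55.7838) (23.0161, 45.2532) (27.0627, 36.1921) (31.3808, 33.0698) (54.1255, 62.03)]  |A|=431.2525
10. ⊥bis P4·P9 via (40.005,33.37): [(23.6682, 55.7838) (23.0161, 45.2532) (27.0627, 36.1921) (31.3808, 33.0698) (54.1255, 62.03)]  |A|=431.2525
11. canonical 5-gon: [(23.6682, 55.7838) (23.0161, 45.2532) (27.0627, 36.1921) (31.3808, 33.0698) (54.1255, 62.03)]
12. shoelace: 431.2525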